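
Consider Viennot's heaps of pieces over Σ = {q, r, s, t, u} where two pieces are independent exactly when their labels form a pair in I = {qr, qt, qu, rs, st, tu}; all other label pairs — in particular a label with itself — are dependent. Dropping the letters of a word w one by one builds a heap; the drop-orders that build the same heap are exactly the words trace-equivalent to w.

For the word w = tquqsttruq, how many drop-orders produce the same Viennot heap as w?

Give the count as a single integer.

piece 0:t — minimal
piece 1:q — minimal
piece 2:u — minimal
piece 3:q rests on {1:q}
piece 4:s rests on {2:u, 3:q}
piece 5:t rests on {0:t}
piece 6:t rests on {5:t}
piece 7:r rests on {2:u, 6:t}
piece 8:u rests on {4:s, 7:r}
piece 9:q rests on {4:s}
minimal pieces: {0:t, 1:q, 2:u}
ways to finish when only these pieces remain (= sum over removing one remaining piece with nothing left below it):
  1 left: {8}→1  {9}→1
  2 left: {7,8}→1  {8,9}→2
  3 left: {4,8,9}→2  {6,7,8}→1  {7,8,9}→3
  4 left: {3,4,8,9}→2  {4,7,8,9}→5  {5,6,7,8}→1  {6,7,8,9}→4
  5 left: {0,5,6,7,8}→1  {1,3,4,8,9}→2  {2,4,7,8,9}→5  {3,4,7,8,9}→7  {4,6,7,8,9}→9  {5,6,7,8,9}→5
  6 left: {0,5,6,7,8,9}→6  {1,3,4,7,8,9}→9  {2,3,4,7,8,9}→12  {2,4,6,7,8,9}→14  {3,4,6,7,8,9}→16  {4,5,6,7,8,9}→14
  7 left: {0,4,5,6,7,8,9}→20  {1,2,3,4,7,8,9}→21  {1,3,4,6,7,8,9}→25  {2,3,4,6,7,8,9}→42  {2,4,5,6,7,8,9}→28  {3,4,5,6,7,8,9}→30
  8 left: {0,2,4,5,6,7,8,9}→48  {0,3,4,5,6,7,8,9}→50  {1,2,3,4,6,7,8,9}→88  {1,3,4,5,6,7,8,9}→55  {2,3,4,5,6,7,8,9}→100
  placing 0:t first → 243 extensions
  placing 1:q first → 198 extensions
  placing 2:u first → 105 extensions
total linear extensions = 546

546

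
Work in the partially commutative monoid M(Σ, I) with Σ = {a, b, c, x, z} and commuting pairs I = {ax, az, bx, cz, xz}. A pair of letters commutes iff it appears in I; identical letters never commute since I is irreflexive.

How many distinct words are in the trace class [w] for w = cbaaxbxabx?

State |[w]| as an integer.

84

drop 0:c onto floor
drop 1:b onto {0:c}
drop 2:a onto {1:b}
drop 3:a onto {2:a}
drop 4:x onto {0:c}
drop 5:b onto {3:a}
drop 6:x onto {4:x}
drop 7:a onto {5:b}
drop 8:b onto {7:a}
drop 9:x onto {6:x}
ground layer = {0:c}
drop-orders for the pieces not yet dropped (sum over which currently-grounded one goes next):
  1 to go: {8} 1  {9} 1
  2 to go: {6,9} 1  {7,8} 1  {8,9} 2
  3 to go: {4,6,9} 1  {5,7,8} 1  {6,8,9} 3  {7,8,9} 3
  4 to go: {3,5,7,8} 1  {4,6,8,9} 4  {5,7,8,9} 4  {6,7,8,9} 6
  5 to go: {2,3,5,7,8} 1  {3,5,7,8,9} 5  {4,6,7,8,9} 10  {5,6,7,8,9} 10
  6 to go: {1,2,3,5,7,8} 1  {2,3,5,7,8,9} 6  {3,5,6,7,8,9} 15  {4,5,6,7,8,9} 20
  7 to go: {1,2,3,5,7,8,9} 7  {2,3,5,6,7,8,9} 21  {3,4,5,6,7,8,9} 35
  8 to go: {1,2,3,5,6,7,8,9} 28  {2,3,4,5,6,7,8,9} 56
  if 0:c drops first: 84 orders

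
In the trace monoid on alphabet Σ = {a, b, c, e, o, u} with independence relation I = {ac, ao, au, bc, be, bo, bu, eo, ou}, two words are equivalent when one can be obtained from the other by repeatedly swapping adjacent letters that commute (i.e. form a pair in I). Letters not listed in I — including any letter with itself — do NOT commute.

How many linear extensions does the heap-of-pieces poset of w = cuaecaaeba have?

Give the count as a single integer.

0(c) covers ∅
1(u) covers 0:c
2(a) covers ∅
3(e) covers 1:u, 2:a
4(c) covers 3:e
5(a) covers 3:e
6(a) covers 5:a
7(e) covers 4:c, 6:a
8(b) covers 6:a
9(a) covers 7:e, 8:b
floor of heap: 0:c, 2:a
completions by unplaced set U, small U first (add the entries for U minus each lowest piece of U):
  |U|=1: {9}:1
  |U|=2: {7,9}:1  {8,9}:1
  |U|=3: {4,7,9}:1  {7,8,9}:2
  |U|=4: {4,7,8,9}:3  {6,7,8,9}:2
  |U|=5: {4,6,7,8,9}:5  {5,6,7,8,9}:2
  |U|=6: {4,5,6,7,8,9}:7
  |U|=7: {3,4,5,6,7,8,9}:7
  |U|=8: {1,3,4,5,6,7,8,9}:7  {2,3,4,5,6,7,8,9}:7
  start at 0(c): 14
  start at 2(a): 7
sum over floor = 21

21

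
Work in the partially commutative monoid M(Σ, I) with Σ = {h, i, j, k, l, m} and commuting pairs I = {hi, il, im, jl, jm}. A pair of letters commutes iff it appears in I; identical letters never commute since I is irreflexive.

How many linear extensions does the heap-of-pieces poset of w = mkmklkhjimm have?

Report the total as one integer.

6

0(m) covers ∅
1(k) covers 0:m
2(m) covers 1:k
3(k) covers 2:m
4(l) covers 3:k
5(k) covers 4:l
6(h) covers 5:k
7(j) covers 6:h
8(i) covers 7:j
9(m) covers 6:h
10(m) covers 9:m
floor of heap: 0:m
completions by unplaced set U, small U first (add the entries for U minus each lowest piece of U):
  |U|=1: {8}:1  {10}:1
  |U|=2: {7,8}:1  {8,10}:2  {9,10}:1
  |U|=3: {7,8,10}:3  {8,9,10}:3
  |U|=4: {7,8,9,10}:6
  |U|=5: {6,7,8,9,10}:6
  |U|=6: {5,6,7,8,9,10}:6
  |U|=7: {4,5,6,7,8,9,10}:6
  |U|=8: {3,4,5,6,7,8,9,10}:6
  |U|=9: {2,3,4,5,6,7,8,9,10}:6
  start at 0(m): 6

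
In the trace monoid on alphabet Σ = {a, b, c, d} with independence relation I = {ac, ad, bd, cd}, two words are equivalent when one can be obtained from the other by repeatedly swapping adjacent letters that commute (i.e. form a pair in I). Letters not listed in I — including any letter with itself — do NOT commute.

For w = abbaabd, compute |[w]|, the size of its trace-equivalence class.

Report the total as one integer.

7

drop 0:a onto floor
drop 1:b onto {0:a}
drop 2:b onto {1:b}
drop 3:a onto {2:b}
drop 4:a onto {3:a}
drop 5:b onto {4:a}
drop 6:d onto floor
ground layer = {0:a, 6:d}
drop-orders for the pieces not yet dropped (sum over which currently-grounded one goes next):
  1 to go: {5} 1  {6} 1
  2 to go: {4,5} 1  {5,6} 2
  3 to go: {3,4,5} 1  {4,5,6} 3
  4 to go: {2,3,4,5} 1  {3,4,5,6} 4
  5 to go: {1,2,3,4,5} 1  {2,3,4,5,6} 5
  if 0:a drops first: 6 orders
  if 6:d drops first: 1 orders
heap linearizations: 7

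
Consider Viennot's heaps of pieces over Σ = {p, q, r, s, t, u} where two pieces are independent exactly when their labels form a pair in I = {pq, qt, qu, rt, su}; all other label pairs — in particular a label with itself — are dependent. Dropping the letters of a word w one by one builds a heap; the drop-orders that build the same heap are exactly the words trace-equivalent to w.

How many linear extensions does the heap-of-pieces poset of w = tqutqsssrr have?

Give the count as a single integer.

piece 0:t — minimal
piece 1:q — minimal
piece 2:u rests on {0:t}
piece 3:t rests on {2:u}
piece 4:q rests on {1:q}
piece 5:s rests on {3:t, 4:q}
piece 6:s rests on {5:s}
piece 7:s rests on {6:s}
piece 8:r rests on {7:s}
piece 9:r rests on {8:r}
minimal pieces: {0:t, 1:q}
ways to finish when only these pieces remain (= sum over removing one remaining piece with nothing left below it):
  1 left: {9}→1
  2 left: {8,9}→1
  3 left: {7,8,9}→1
  4 left: {6,7,8,9}→1
  5 left: {5,6,7,8,9}→1
  6 left: {3,5,6,7,8,9}→1  {4,5,6,7,8,9}→1
  7 left: {1,4,5,6,7,8,9}→1  {2,3,5,6,7,8,9}→1  {3,4,5,6,7,8,9}→2
  8 left: {0,2,3,5,6,7,8,9}→1  {1,3,4,5,6,7,8,9}→3  {2,3,4,5,6,7,8,9}→3
  placing 0:t first → 6 extensions
  placing 1:q first → 4 extensions
total linear extensions = 10

10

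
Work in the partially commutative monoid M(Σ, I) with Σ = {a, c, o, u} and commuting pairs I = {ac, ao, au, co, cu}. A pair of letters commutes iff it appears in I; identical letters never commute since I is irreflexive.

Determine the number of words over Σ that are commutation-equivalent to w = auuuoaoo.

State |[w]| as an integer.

piece 0:a — minimal
piece 1:u — minimal
piece 2:u rests on {1:u}
piece 3:u rests on {2:u}
piece 4:o rests on {3:u}
piece 5:a rests on {0:a}
piece 6:o rests on {4:o}
piece 7:o rests on {6:o}
minimal pieces: {0:a, 1:u}
ways to finish when only these pieces remain (= sum over removing one remaining piece with nothing left below it):
  1 left: {5}→1  {7}→1
  2 left: {0,5}→1  {5,7}→2  {6,7}→1
  3 left: {0,5,7}→3  {4,6,7}→1  {5,6,7}→3
  4 left: {0,5,6,7}→6  {3,4,6,7}→1  {4,5,6,7}→4
  5 left: {0,4,5,6,7}→10  {2,3,4,6,7}→1  {3,4,5,6,7}→5
  6 left: {0,3,4,5,6,7}→15  {1,2,3,4,6,7}→1  {2,3,4,5,6,7}→6
  placing 0:a first → 7 extensions
  placing 1:u first → 21 extensions
total linear extensions = 28

28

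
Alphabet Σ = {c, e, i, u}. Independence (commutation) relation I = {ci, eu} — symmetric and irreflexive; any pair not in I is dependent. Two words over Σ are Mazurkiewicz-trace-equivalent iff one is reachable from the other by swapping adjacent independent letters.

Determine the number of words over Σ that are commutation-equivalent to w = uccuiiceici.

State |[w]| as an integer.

9

#0=u has no predecessor
#1=c depends on [0:u]
#2=c depends on [1:c]
#3=u depends on [2:c]
#4=i depends on [3:u]
#5=i depends on [4:i]
#6=c depends on [3:u]
#7=e depends on [5:i, 6:c]
#8=i depends on [7:e]
#9=c depends on [7:e]
#10=i depends on [8:i]
sources: [0:u]
N(rest) = Σ N(rest − s) over sources s of rest; N(one piece) = 1:
  size 1 → [9]=1  [10]=1
  size 2 → [8,10]=1  [9,10]=2
  size 3 → [8,9,10]=3
  size 4 → [7,8,9,10]=3
  size 5 → [5,7,8,9,10]=3  [6,7,8,9,10]=3
  size 6 → [4,5,7,8,9,10]=3  [5,6,7,8,9,10]=6
  size 7 → [4,5,6,7,8,9,10]=9
  size 8 → [3,4,5,6,7,8,9,10]=9
  size 9 → [2,3,4,5,6,7,8,9,10]=9
  first=0(u) contributes 9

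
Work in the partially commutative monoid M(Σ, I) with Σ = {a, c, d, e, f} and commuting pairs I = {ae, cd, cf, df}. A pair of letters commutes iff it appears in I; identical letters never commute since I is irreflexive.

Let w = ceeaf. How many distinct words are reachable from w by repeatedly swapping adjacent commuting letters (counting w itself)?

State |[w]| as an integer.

piece 0:c — minimal
piece 1:e rests on {0:c}
piece 2:e rests on {1:e}
piece 3:a rests on {0:c}
piece 4:f rests on {2:e, 3:a}
minimal pieces: {0:c}
ways to finish when only these pieces remain (= sum over removing one remaining piece with nothing left below it):
  1 left: {4}→1
  2 left: {2,4}→1  {3,4}→1
  3 left: {1,2,4}→1  {2,3,4}→2
  placing 0:c first → 3 extensions

3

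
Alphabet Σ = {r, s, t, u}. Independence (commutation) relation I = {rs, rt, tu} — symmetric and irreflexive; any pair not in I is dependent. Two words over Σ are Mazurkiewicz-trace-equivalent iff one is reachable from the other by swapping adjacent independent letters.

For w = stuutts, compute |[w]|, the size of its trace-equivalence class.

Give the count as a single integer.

10

drop 0:s onto floor
drop 1:t onto {0:s}
drop 2:u onto {0:s}
drop 3:u onto {2:u}
drop 4:t onto {1:t}
drop 5:t onto {4:t}
drop 6:s onto {3:u, 5:t}
ground layer = {0:s}
drop-orders for the pieces not yet dropped (sum over which currently-grounded one goes next):
  1 to go: {6} 1
  2 to go: {3,6} 1  {5,6} 1
  3 to go: {2,3,6} 1  {3,5,6} 2  {4,5,6} 1
  4 to go: {1,4,5,6} 1  {2,3,5,6} 3  {3,4,5,6} 3
  5 to go: {1,3,4,5,6} 4  {2,3,4,5,6} 6
  if 0:s drops first: 10 orders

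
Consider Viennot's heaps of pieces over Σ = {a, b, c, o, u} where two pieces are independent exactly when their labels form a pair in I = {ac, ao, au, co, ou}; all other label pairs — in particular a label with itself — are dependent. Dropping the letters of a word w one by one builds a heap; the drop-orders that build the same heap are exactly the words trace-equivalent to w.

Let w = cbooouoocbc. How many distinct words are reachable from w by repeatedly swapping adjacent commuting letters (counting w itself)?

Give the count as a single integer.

drop 0:c onto floor
drop 1:b onto {0:c}
drop 2:o onto {1:b}
drop 3:o onto {2:o}
drop 4:o onto {3:o}
drop 5:u onto {1:b}
drop 6:o onto {4:o}
drop 7:o onto {6:o}
drop 8:c onto {5:u}
drop 9:b onto {7:o, 8:c}
drop 10:c onto {9:b}
ground layer = {0:c}
drop-orders for the pieces not yet dropped (sum over which currently-grounded one goes next):
  1 to go: {10} 1
  2 to go: {9,10} 1
  3 to go: {7,9,10} 1  {8,9,10} 1
  4 to go: {5,8,9,10} 1  {6,7,9,10} 1  {7,8,9,10} 2
  5 to go: {4,6,7,9,10} 1  {5,7,8,9,10} 3  {6,7,8,9,10} 3
  6 to go: {3,4,6,7,9,10} 1  {4,6,7,8,9,10} 4  {5,6,7,8,9,10} 6
  7 to go: {2,3,4,6,7,9,10} 1  {3,4,6,7,8,9,10} 5  {4,5,6,7,8,9,10} 10
  8 to go: {2,3,4,6,7,8,9,10} 6  {3,4,5,6,7,8,9,10} 15
  9 to go: {2,3,4,5,6,7,8,9,10} 21
  if 0:c drops first: 21 orders

21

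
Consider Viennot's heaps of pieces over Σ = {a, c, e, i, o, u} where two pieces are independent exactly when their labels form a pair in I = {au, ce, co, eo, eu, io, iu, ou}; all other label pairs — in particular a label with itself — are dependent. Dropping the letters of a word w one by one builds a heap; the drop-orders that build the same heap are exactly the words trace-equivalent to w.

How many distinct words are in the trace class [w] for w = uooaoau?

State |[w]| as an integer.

drop 0:u onto floor
drop 1:o onto floor
drop 2:o onto {1:o}
drop 3:a onto {2:o}
drop 4:o onto {3:a}
drop 5:a onto {4:o}
drop 6:u onto {0:u}
ground layer = {0:u, 1:o}
drop-orders for the pieces not yet dropped (sum over which currently-grounded one goes next):
  1 to go: {5} 1  {6} 1
  2 to go: {0,6} 1  {4,5} 1  {5,6} 2
  3 to go: {0,5,6} 3  {3,4,5} 1  {4,5,6} 3
  4 to go: {0,4,5,6} 6  {2,3,4,5} 1  {3,4,5,6} 4
  5 to go: {0,3,4,5,6} 10  {1,2,3,4,5} 1  {2,3,4,5,6} 5
  if 0:u drops first: 6 orders
  if 1:o drops first: 15 orders
heap linearizations: 21

21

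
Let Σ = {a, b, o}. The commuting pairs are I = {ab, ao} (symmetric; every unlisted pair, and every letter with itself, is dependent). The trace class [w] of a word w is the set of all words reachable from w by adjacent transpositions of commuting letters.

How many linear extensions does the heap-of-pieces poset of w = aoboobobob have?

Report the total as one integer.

#0=a has no predecessor
#1=o has no predecessor
#2=b depends on [1:o]
#3=o depends on [2:b]
#4=o depends on [3:o]
#5=b depends on [4:o]
#6=o depends on [5:b]
#7=b depends on [6:o]
#8=o depends on [7:b]
#9=b depends on [8:o]
sources: [0:a, 1:o]
N(rest) = Σ N(rest − s) over sources s of rest; N(one piece) = 1:
  size 1 → [0]=1  [9]=1
  size 2 → [0,9]=2  [8,9]=1
  size 3 → [0,8,9]=3  [7,8,9]=1
  size 4 → [0,7,8,9]=4  [6,7,8,9]=1
  size 5 → [0,6,7,8,9]=5  [5,6,7,8,9]=1
  size 6 → [0,5,6,7,8,9]=6  [4,5,6,7,8,9]=1
  size 7 → [0,4,5,6,7,8,9]=7  [3,4,5,6,7,8,9]=1
  size 8 → [0,3,4,5,6,7,8,9]=8  [2,3,4,5,6,7,8,9]=1
  first=0(a) contributes 1
  first=1(o) contributes 9
|[w]| = 10

10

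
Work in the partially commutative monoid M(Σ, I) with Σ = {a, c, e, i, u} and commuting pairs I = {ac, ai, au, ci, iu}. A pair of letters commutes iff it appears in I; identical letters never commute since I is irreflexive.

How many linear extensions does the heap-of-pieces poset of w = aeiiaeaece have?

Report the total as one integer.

3

piece 0:a — minimal
piece 1:e rests on {0:a}
piece 2:i rests on {1:e}
piece 3:i rests on {2:i}
piece 4:a rests on {1:e}
piece 5:e rests on {3:i, 4:a}
piece 6:a rests on {5:e}
piece 7:e rests on {6:a}
piece 8:c rests on {7:e}
piece 9:e rests on {8:c}
minimal pieces: {0:a}
ways to finish when only these pieces remain (= sum over removing one remaining piece with nothing left below it):
  1 left: {9}→1
  2 left: {8,9}→1
  3 left: {7,8,9}→1
  4 left: {6,7,8,9}→1
  5 left: {5,6,7,8,9}→1
  6 left: {3,5,6,7,8,9}→1  {4,5,6,7,8,9}→1
  7 left: {2,3,5,6,7,8,9}→1  {3,4,5,6,7,8,9}→2
  8 left: {2,3,4,5,6,7,8,9}→3
  placing 0:a first → 3 extensions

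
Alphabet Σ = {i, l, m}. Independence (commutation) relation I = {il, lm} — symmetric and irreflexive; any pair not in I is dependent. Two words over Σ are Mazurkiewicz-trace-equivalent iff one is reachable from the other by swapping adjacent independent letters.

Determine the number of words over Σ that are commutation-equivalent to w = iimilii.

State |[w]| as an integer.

7

#0=i has no predecessor
#1=i depends on [0:i]
#2=m depends on [1:i]
#3=i depends on [2:m]
#4=l has no predecessor
#5=i depends on [3:i]
#6=i depends on [5:i]
sources: [0:i, 4:l]
N(rest) = Σ N(rest − s) over sources s of rest; N(one piece) = 1:
  size 1 → [4]=1  [6]=1
  size 2 → [4,6]=2  [5,6]=1
  size 3 → [3,5,6]=1  [4,5,6]=3
  size 4 → [2,3,5,6]=1  [3,4,5,6]=4
  size 5 → [1,2,3,5,6]=1  [2,3,4,5,6]=5
  first=0(i) contributes 6
  first=4(l) contributes 1
|[w]| = 7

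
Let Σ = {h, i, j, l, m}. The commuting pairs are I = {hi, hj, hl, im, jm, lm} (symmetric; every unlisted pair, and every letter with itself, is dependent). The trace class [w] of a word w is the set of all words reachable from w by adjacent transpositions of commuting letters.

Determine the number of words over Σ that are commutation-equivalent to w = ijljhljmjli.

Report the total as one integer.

55

piece 0:i — minimal
piece 1:j rests on {0:i}
piece 2:l rests on {1:j}
piece 3:j rests on {2:l}
piece 4:h — minimal
piece 5:l rests on {3:j}
piece 6:j rests on {5:l}
piece 7:m rests on {4:h}
piece 8:j rests on {6:j}
piece 9:l rests on {8:j}
piece 10:i rests on {9:l}
minimal pieces: {0:i, 4:h}
ways to finish when only these pieces remain (= sum over removing one remaining piece with nothing left below it):
  1 left: {7}→1  {10}→1
  2 left: {4,7}→1  {7,10}→2  {9,10}→1
  3 left: {4,7,10}→3  {7,9,10}→3  {8,9,10}→1
  4 left: {4,7,9,10}→6  {6,8,9,10}→1  {7,8,9,10}→4
  5 left: {4,7,8,9,10}→10  {5,6,8,9,10}→1  {6,7,8,9,10}→5
  6 left: {3,5,6,8,9,10}→1  {4,6,7,8,9,10}→15  {5,6,7,8,9,10}→6
  7 left: {2,3,5,6,8,9,10}→1  {3,5,6,7,8,9,10}→7  {4,5,6,7,8,9,10}→21
  8 left: {1,2,3,5,6,8,9,10}→1  {2,3,5,6,7,8,9,10}→8  {3,4,5,6,7,8,9,10}→28
  9 left: {0,1,2,3,5,6,8,9,10}→1  {1,2,3,5,6,7,8,9,10}→9  {2,3,4,5,6,7,8,9,10}→36
  placing 0:i first → 45 extensions
  placing 4:h first → 10 extensions
total linear extensions = 55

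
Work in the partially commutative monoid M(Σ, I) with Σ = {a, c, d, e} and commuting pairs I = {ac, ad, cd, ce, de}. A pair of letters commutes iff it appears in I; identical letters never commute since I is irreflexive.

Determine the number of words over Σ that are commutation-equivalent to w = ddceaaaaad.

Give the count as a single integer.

drop 0:d onto floor
drop 1:d onto {0:d}
drop 2:c onto floor
drop 3:e onto floor
drop 4:a onto {3:e}
drop 5:a onto {4:a}
drop 6:a onto {5:a}
drop 7:a onto {6:a}
drop 8:a onto {7:a}
drop 9:d onto {1:d}
ground layer = {0:d, 2:c, 3:e}
drop-orders for the pieces not yet dropped (sum over which currently-grounded one goes next):
  1 to go: {2} 1  {8} 1  {9} 1
  2 to go: {1,9} 1  {2,8} 2  {2,9} 2  {7,8} 1  {8,9} 2
  3 to go: {0,1,9} 1  {1,2,9} 3  {1,8,9} 3  {2,7,8} 3  {2,8,9} 6  {6,7,8} 1  {7,8,9} 3
  4 to go: {0,1,2,9} 4  {0,1,8,9} 4  {1,2,8,9} 12  {1,7,8,9} 6  {2,6,7,8} 4  {2,7,8,9} 12  {5,6,7,8} 1  {6,7,8,9} 4
  5 to go: {0,1,2,8,9} 20  {0,1,7,8,9} 10  {1,2,7,8,9} 30  {1,6,7,8,9} 10  {2,5,6,7,8} 5  {2,6,7,8,9} 20  {4,5,6,7,8} 1  {5,6,7,8,9} 5
  6 to go: {0,1,2,7,8,9} 60  {0,1,6,7,8,9} 20  {1,2,6,7,8,9} 60  {1,5,6,7,8,9} 15  {2,4,5,6,7,8} 6  {2,5,6,7,8,9} 30  {3,4,5,6,7,8} 1  {4,5,6,7,8,9} 6
  7 to go: {0,1,2,6,7,8,9} 140  {0,1,5,6,7,8,9} 35  {1,2,5,6,7,8,9} 105  {1,4,5,6,7,8,9} 21  {2,3,4,5,6,7,8} 7  {2,4,5,6,7,8,9} 42  {3,4,5,6,7,8,9} 7
  8 to go: {0,1,2,5,6,7,8,9} 280  {0,1,4,5,6,7,8,9} 56  {1,2,4,5,6,7,8,9} 168  {1,3,4,5,6,7,8,9} 28  {2,3,4,5,6,7,8,9} 56
  if 0:d drops first: 252 orders
  if 2:c drops first: 84 orders
  if 3:e drops first: 504 orders
heap linearizations: 840

840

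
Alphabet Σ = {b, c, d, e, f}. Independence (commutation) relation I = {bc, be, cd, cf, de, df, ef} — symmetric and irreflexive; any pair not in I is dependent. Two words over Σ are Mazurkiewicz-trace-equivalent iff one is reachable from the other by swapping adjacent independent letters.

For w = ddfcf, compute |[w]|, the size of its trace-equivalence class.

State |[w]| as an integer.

30

piece 0:d — minimal
piece 1:d rests on {0:d}
piece 2:f — minimal
piece 3:c — minimal
piece 4:f rests on {2:f}
minimal pieces: {0:d, 2:f, 3:c}
ways to finish when only these pieces remain (= sum over removing one remaining piece with nothing left below it):
  1 left: {1}→1  {3}→1  {4}→1
  2 left: {0,1}→1  {1,3}→2  {1,4}→2  {2,4}→1  {3,4}→2
  3 left: {0,1,3}→3  {0,1,4}→3  {1,2,4}→3  {1,3,4}→6  {2,3,4}→3
  placing 0:d first → 12 extensions
  placing 2:f first → 12 extensions
  placing 3:c first → 6 extensions
total linear extensions = 30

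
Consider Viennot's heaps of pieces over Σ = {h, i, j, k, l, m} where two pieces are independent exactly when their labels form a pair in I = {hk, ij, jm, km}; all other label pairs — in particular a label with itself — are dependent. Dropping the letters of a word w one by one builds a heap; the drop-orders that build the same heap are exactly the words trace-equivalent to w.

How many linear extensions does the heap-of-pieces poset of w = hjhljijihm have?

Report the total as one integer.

6

piece 0:h — minimal
piece 1:j rests on {0:h}
piece 2:h rests on {1:j}
piece 3:l rests on {2:h}
piece 4:j rests on {3:l}
piece 5:i rests on {3:l}
piece 6:j rests on {4:j}
piece 7:i rests on {5:i}
piece 8:h rests on {6:j, 7:i}
piece 9:m rests on {8:h}
minimal pieces: {0:h}
ways to finish when only these pieces remain (= sum over removing one remaining piece with nothing left below it):
  1 left: {9}→1
  2 left: {8,9}→1
  3 left: {6,8,9}→1  {7,8,9}→1
  4 left: {4,6,8,9}→1  {5,7,8,9}→1  {6,7,8,9}→2
  5 left: {4,6,7,8,9}→3  {5,6,7,8,9}→3
  6 left: {4,5,6,7,8,9}→6
  7 left: {3,4,5,6,7,8,9}→6
  8 left: {2,3,4,5,6,7,8,9}→6
  placing 0:h first → 6 extensions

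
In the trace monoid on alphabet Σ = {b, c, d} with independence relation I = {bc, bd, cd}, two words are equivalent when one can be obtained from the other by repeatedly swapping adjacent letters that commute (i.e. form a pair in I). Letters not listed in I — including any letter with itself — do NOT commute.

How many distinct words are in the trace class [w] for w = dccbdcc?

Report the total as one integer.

0(d) covers ∅
1(c) covers ∅
2(c) covers 1:c
3(b) covers ∅
4(d) covers 0:d
5(c) covers 2:c
6(c) covers 5:c
floor of heap: 0:d, 1:c, 3:b
completions by unplaced set U, small U first (add the entries for U minus each lowest piece of U):
  |U|=1: {3}:1  {4}:1  {6}:1
  |U|=2: {0,4}:1  {3,4}:2  {3,6}:2  {4,6}:2  {5,6}:1
  |U|=3: {0,3,4}:3  {0,4,6}:3  {2,5,6}:1  {3,4,6}:6  {3,5,6}:3  {4,5,6}:3
  |U|=4: {0,3,4,6}:12  {0,4,5,6}:6  {1,2,5,6}:1  {2,3,5,6}:4  {2,4,5,6}:4  {3,4,5,6}:12
  |U|=5: {0,2,4,5,6}:10  {0,3,4,5,6}:30  {1,2,3,5,6}:5  {1,2,4,5,6}:5  {2,3,4,5,6}:20
  start at 0(d): 30
  start at 1(c): 60
  start at 3(b): 15
sum over floor = 105

105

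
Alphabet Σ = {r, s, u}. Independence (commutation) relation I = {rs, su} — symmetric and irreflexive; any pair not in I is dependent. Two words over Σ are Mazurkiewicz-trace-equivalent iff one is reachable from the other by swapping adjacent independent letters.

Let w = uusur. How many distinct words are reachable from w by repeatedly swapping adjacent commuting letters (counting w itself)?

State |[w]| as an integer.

piece 0:u — minimal
piece 1:u rests on {0:u}
piece 2:s — minimal
piece 3:u rests on {1:u}
piece 4:r rests on {3:u}
minimal pieces: {0:u, 2:s}
ways to finish when only these pieces remain (= sum over removing one remaining piece with nothing left below it):
  1 left: {2}→1  {4}→1
  2 left: {2,4}→2  {3,4}→1
  3 left: {1,3,4}→1  {2,3,4}→3
  placing 0:u first → 4 extensions
  placing 2:s first → 1 extensions
total linear extensions = 5

5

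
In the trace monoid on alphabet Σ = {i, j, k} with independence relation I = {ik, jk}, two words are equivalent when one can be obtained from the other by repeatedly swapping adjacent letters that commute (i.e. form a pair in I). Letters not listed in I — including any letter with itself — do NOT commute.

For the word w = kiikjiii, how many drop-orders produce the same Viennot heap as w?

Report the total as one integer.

28

piece 0:k — minimal
piece 1:i — minimal
piece 2:i rests on {1:i}
piece 3:k rests on {0:k}
piece 4:j rests on {2:i}
piece 5:i rests on {4:j}
piece 6:i rests on {5:i}
piece 7:i rests on {6:i}
minimal pieces: {0:k, 1:i}
ways to finish when only these pieces remain (= sum over removing one remaining piece with nothing left below it):
  1 left: {3}→1  {7}→1
  2 left: {0,3}→1  {3,7}→2  {6,7}→1
  3 left: {0,3,7}→3  {3,6,7}→3  {5,6,7}→1
  4 left: {0,3,6,7}→6  {3,5,6,7}→4  {4,5,6,7}→1
  5 left: {0,3,5,6,7}→10  {2,4,5,6,7}→1  {3,4,5,6,7}→5
  6 left: {0,3,4,5,6,7}→15  {1,2,4,5,6,7}→1  {2,3,4,5,6,7}→6
  placing 0:k first → 7 extensions
  placing 1:i first → 21 extensions
total linear extensions = 28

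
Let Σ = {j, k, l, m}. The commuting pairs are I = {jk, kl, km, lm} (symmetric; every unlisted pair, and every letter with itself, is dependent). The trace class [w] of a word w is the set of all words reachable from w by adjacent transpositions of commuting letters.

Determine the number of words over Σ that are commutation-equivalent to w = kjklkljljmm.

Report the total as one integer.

piece 0:k — minimal
piece 1:j — minimal
piece 2:k rests on {0:k}
piece 3:l rests on {1:j}
piece 4:k rests on {2:k}
piece 5:l rests on {3:l}
piece 6:j rests on {5:l}
piece 7:l rests on {6:j}
piece 8:j rests on {7:l}
piece 9:m rests on {8:j}
piece 10:m rests on {9:m}
minimal pieces: {0:k, 1:j}
ways to finish when only these pieces remain (= sum over removing one remaining piece with nothing left below it):
  1 left: {4}→1  {10}→1
  2 left: {2,4}→1  {4,10}→2  {9,10}→1
  3 left: {0,2,4}→1  {2,4,10}→3  {4,9,10}→3  {8,9,10}→1
  4 left: {0,2,4,10}→4  {2,4,9,10}→6  {4,8,9,10}→4  {7,8,9,10}→1
  5 left: {0,2,4,9,10}→10  {2,4,8,9,10}→10  {4,7,8,9,10}→5  {6,7,8,9,10}→1
  6 left: {0,2,4,8,9,10}→20  {2,4,7,8,9,10}→15  {4,6,7,8,9,10}→6  {5,6,7,8,9,10}→1
  7 left: {0,2,4,7,8,9,10}→35  {2,4,6,7,8,9,10}→21  {3,5,6,7,8,9,10}→1  {4,5,6,7,8,9,10}→7
  8 left: {0,2,4,6,7,8,9,10}→56  {1,3,5,6,7,8,9,10}→1  {2,4,5,6,7,8,9,10}→28  {3,4,5,6,7,8,9,10}→8
  9 left: {0,2,4,5,6,7,8,9,10}→84  {1,3,4,5,6,7,8,9,10}→9  {2,3,4,5,6,7,8,9,10}→36
  placing 0:k first → 45 extensions
  placing 1:j first → 120 extensions
total linear extensions = 165

165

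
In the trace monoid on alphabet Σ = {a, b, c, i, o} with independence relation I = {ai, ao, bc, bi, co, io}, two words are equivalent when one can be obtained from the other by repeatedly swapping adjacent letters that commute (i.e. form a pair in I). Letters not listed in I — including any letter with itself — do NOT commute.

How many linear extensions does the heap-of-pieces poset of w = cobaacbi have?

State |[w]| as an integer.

0(c) covers ∅
1(o) covers ∅
2(b) covers 1:o
3(a) covers 0:c, 2:b
4(a) covers 3:a
5(c) covers 4:a
6(b) covers 4:a
7(i) covers 5:c
floor of heap: 0:c, 1:o
completions by unplaced set U, small U first (add the entries for U minus each lowest piece of U):
  |U|=1: {6}:1  {7}:1
  |U|=2: {5,7}:1  {6,7}:2
  |U|=3: {5,6,7}:3
  |U|=4: {4,5,6,7}:3
  |U|=5: {3,4,5,6,7}:3
  |U|=6: {0,3,4,5,6,7}:3  {2,3,4,5,6,7}:3
  start at 0(c): 3
  start at 1(o): 6
sum over floor = 9

9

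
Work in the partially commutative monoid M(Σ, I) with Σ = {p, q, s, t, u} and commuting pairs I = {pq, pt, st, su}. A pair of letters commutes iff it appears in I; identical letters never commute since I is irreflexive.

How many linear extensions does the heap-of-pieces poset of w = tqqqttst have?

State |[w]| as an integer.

0(t) covers ∅
1(q) covers 0:t
2(q) covers 1:q
3(q) covers 2:q
4(t) covers 3:q
5(t) covers 4:t
6(s) covers 3:q
7(t) covers 5:t
floor of heap: 0:t
completions by unplaced set U, small U first (add the entries for U minus each lowest piece of U):
  |U|=1: {6}:1  {7}:1
  |U|=2: {5,7}:1  {6,7}:2
  |U|=3: {4,5,7}:1  {5,6,7}:3
  |U|=4: {4,5,6,7}:4
  |U|=5: {3,4,5,6,7}:4
  |U|=6: {2,3,4,5,6,7}:4
  start at 0(t): 4

4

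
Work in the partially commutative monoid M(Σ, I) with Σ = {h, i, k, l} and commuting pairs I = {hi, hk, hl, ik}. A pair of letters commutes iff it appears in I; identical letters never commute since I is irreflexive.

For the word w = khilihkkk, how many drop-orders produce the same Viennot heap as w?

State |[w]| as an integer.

288

piece 0:k — minimal
piece 1:h — minimal
piece 2:i — minimal
piece 3:l rests on {0:k, 2:i}
piece 4:i rests on {3:l}
piece 5:h rests on {1:h}
piece 6:k rests on {3:l}
piece 7:k rests on {6:k}
piece 8:k rests on {7:k}
minimal pieces: {0:k, 1:h, 2:i}
ways to finish when only these pieces remain (= sum over removing one remaining piece with nothing left below it):
  1 left: {4}→1  {5}→1  {8}→1
  2 left: {1,5}→1  {4,5}→2  {4,8}→2  {5,8}→2  {7,8}→1
  3 left: {1,4,5}→3  {1,5,8}→3  {4,5,8}→6  {4,7,8}→3  {5,7,8}→3  {6,7,8}→1
  4 left: {1,4,5,8}→12  {1,5,7,8}→6  {4,5,7,8}→12  {4,6,7,8}→4  {5,6,7,8}→4
  5 left: {1,4,5,7,8}→30  {1,5,6,7,8}→10  {3,4,6,7,8}→4  {4,5,6,7,8}→20
  6 left: {0,3,4,6,7,8}→4  {1,4,5,6,7,8}→60  {2,3,4,6,7,8}→4  {3,4,5,6,7,8}→24
  7 left: {0,2,3,4,6,7,8}→8  {0,3,4,5,6,7,8}→28  {1,3,4,5,6,7,8}→84  {2,3,4,5,6,7,8}→28
  placing 0:k first → 112 extensions
  placing 1:h first → 64 extensions
  placing 2:i first → 112 extensions
total linear extensions = 288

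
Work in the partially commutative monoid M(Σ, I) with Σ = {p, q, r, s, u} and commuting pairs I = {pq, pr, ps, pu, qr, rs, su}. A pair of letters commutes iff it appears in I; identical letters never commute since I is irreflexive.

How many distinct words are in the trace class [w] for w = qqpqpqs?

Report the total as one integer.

21

#0=q has no predecessor
#1=q depends on [0:q]
#2=p has no predecessor
#3=q depends on [1:q]
#4=p depends on [2:p]
#5=q depends on [3:q]
#6=s depends on [5:q]
sources: [0:q, 2:p]
N(rest) = Σ N(rest − s) over sources s of rest; N(one piece) = 1:
  size 1 → [4]=1  [6]=1
  size 2 → [2,4]=1  [4,6]=2  [5,6]=1
  size 3 → [2,4,6]=3  [3,5,6]=1  [4,5,6]=3
  size 4 → [1,3,5,6]=1  [2,4,5,6]=6  [3,4,5,6]=4
  size 5 → [0,1,3,5,6]=1  [1,3,4,5,6]=5  [2,3,4,5,6]=10
  first=0(q) contributes 15
  first=2(p) contributes 6
|[w]| = 21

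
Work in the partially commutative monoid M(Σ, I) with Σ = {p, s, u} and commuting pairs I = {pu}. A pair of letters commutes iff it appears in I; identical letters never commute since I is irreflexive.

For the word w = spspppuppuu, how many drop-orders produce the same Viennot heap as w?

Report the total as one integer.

0(s) covers ∅
1(p) covers 0:s
2(s) covers 1:p
3(p) covers 2:s
4(p) covers 3:p
5(p) covers 4:p
6(u) covers 2:s
7(p) covers 5:p
8(p) covers 7:p
9(u) covers 6:u
10(u) covers 9:u
floor of heap: 0:s
completions by unplaced set U, small U first (add the entries for U minus each lowest piece of U):
  |U|=1: {8}:1  {10}:1
  |U|=2: {7,8}:1  {8,10}:2  {9,10}:1
  |U|=3: {5,7,8}:1  {6,9,10}:1  {7,8,10}:3  {8,9,10}:3
  |U|=4: {4,5,7,8}:1  {5,7,8,10}:4  {6,8,9,10}:4  {7,8,9,10}:6
  |U|=5: {3,4,5,7,8}:1  {4,5,7,8,10}:5  {5,7,8,9,10}:10  {6,7,8,9,10}:10
  |U|=6: {3,4,5,7,8,10}:6  {4,5,7,8,9,10}:15  {5,6,7,8,9,10}:20
  |U|=7: {3,4,5,7,8,9,10}:21  {4,5,6,7,8,9,10}:35
  |U|=8: {3,4,5,6,7,8,9,10}:56
  |U|=9: {2,3,4,5,6,7,8,9,10}:56
  start at 0(s): 56

56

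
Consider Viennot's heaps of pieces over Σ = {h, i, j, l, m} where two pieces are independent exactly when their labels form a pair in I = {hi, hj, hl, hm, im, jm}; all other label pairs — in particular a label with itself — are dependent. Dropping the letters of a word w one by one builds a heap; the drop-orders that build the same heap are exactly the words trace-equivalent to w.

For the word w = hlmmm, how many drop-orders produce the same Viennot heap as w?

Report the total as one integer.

drop 0:h onto floor
drop 1:l onto floor
drop 2:m onto {1:l}
drop 3:m onto {2:m}
drop 4:m onto {3:m}
ground layer = {0:h, 1:l}
drop-orders for the pieces not yet dropped (sum over which currently-grounded one goes next):
  1 to go: {0} 1  {4} 1
  2 to go: {0,4} 2  {3,4} 1
  3 to go: {0,3,4} 3  {2,3,4} 1
  if 0:h drops first: 1 orders
  if 1:l drops first: 4 orders
heap linearizations: 5

5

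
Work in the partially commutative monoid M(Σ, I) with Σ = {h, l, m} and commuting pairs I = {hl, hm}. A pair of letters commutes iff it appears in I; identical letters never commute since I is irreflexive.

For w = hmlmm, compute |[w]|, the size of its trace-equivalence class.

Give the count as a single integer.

0(h) covers ∅
1(m) covers ∅
2(l) covers 1:m
3(m) covers 2:l
4(m) covers 3:m
floor of heap: 0:h, 1:m
completions by unplaced set U, small U first (add the entries for U minus each lowest piece of U):
  |U|=1: {0}:1  {4}:1
  |U|=2: {0,4}:2  {3,4}:1
  |U|=3: {0,3,4}:3  {2,3,4}:1
  start at 0(h): 1
  start at 1(m): 4
sum over floor = 5

5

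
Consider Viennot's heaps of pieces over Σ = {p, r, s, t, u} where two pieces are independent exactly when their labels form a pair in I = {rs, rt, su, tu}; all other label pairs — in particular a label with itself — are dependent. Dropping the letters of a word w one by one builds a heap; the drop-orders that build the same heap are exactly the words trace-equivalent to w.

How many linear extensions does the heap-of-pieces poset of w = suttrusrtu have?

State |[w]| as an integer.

0(s) covers ∅
1(u) covers ∅
2(t) covers 0:s
3(t) covers 2:t
4(r) covers 1:u
5(u) covers 4:r
6(s) covers 3:t
7(r) covers 5:u
8(t) covers 6:s
9(u) covers 7:r
floor of heap: 0:s, 1:u
completions by unplaced set U, small U first (add the entries for U minus each lowest piece of U):
  |U|=1: {8}:1  {9}:1
  |U|=2: {6,8}:1  {7,9}:1  {8,9}:2
  |U|=3: {3,6,8}:1  {5,7,9}:1  {6,8,9}:3  {7,8,9}:3
  |U|=4: {2,3,6,8}:1  {3,6,8,9}:4  {4,5,7,9}:1  {5,7,8,9}:4  {6,7,8,9}:6
  |U|=5: {0,2,3,6,8}:1  {1,4,5,7,9}:1  {2,3,6,8,9}:5  {3,6,7,8,9}:10  {4,5,7,8,9}:5  {5,6,7,8,9}:10
  |U|=6: {0,2,3,6,8,9}:6  {1,4,5,7,8,9}:6  {2,3,6,7,8,9}:15  {3,5,6,7,8,9}:20  {4,5,6,7,8,9}:15
  |U|=7: {0,2,3,6,7,8,9}:21  {1,4,5,6,7,8,9}:21  {2,3,5,6,7,8,9}:35  {3,4,5,6,7,8,9}:35
  |U|=8: {0,2,3,5,6,7,8,9}:56  {1,3,4,5,6,7,8,9}:56  {2,3,4,5,6,7,8,9}:70
  start at 0(s): 126
  start at 1(u): 126
sum over floor = 252

252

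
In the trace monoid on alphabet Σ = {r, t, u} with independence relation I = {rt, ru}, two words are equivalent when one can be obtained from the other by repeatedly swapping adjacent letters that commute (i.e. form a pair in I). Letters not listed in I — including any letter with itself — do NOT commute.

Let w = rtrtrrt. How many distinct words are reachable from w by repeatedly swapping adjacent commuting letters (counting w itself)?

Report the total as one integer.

0(r) covers ∅
1(t) covers ∅
2(r) covers 0:r
3(t) covers 1:t
4(r) covers 2:r
5(r) covers 4:r
6(t) covers 3:t
floor of heap: 0:r, 1:t
completions by unplaced set U, small U first (add the entries for U minus each lowest piece of U):
  |U|=1: {5}:1  {6}:1
  |U|=2: {3,6}:1  {4,5}:1  {5,6}:2
  |U|=3: {1,3,6}:1  {2,4,5}:1  {3,5,6}:3  {4,5,6}:3
  |U|=4: {0,2,4,5}:1  {1,3,5,6}:4  {2,4,5,6}:4  {3,4,5,6}:6
  |U|=5: {0,2,4,5,6}:5  {1,3,4,5,6}:10  {2,3,4,5,6}:10
  start at 0(r): 20
  start at 1(t): 15
sum over floor = 35

35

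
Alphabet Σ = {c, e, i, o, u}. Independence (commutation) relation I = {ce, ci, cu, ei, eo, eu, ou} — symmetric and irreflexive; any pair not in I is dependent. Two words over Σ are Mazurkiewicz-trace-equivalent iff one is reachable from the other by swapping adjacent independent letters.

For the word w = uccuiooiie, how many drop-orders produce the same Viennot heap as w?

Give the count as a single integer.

100

#0=u has no predecessor
#1=c has no predecessor
#2=c depends on [1:c]
#3=u depends on [0:u]
#4=i depends on [3:u]
#5=o depends on [2:c, 4:i]
#6=o depends on [5:o]
#7=i depends on [6:o]
#8=i depends on [7:i]
#9=e has no predecessor
sources: [0:u, 1:c, 9:e]
N(rest) = Σ N(rest − s) over sources s of rest; N(one piece) = 1:
  size 1 → [8]=1  [9]=1
  size 2 → [7,8]=1  [8,9]=2
  size 3 → [6,7,8]=1  [7,8,9]=3
  size 4 → [5,6,7,8]=1  [6,7,8,9]=4
  size 5 → [2,5,6,7,8]=1  [4,5,6,7,8]=1  [5,6,7,8,9]=5
  size 6 → [1,2,5,6,7,8]=1  [2,4,5,6,7,8]=2  [2,5,6,7,8,9]=6  [3,4,5,6,7,8]=1  [4,5,6,7,8,9]=6
  size 7 → [0,3,4,5,6,7,8]=1  [1,2,4,5,6,7,8]=3  [1,2,5,6,7,8,9]=7  [2,3,4,5,6,7,8]=3  [2,4,5,6,7,8,9]=14  [3,4,5,6,7,8,9]=7
  size 8 → [0,2,3,4,5,6,7,8]=4  [0,3,4,5,6,7,8,9]=8  [1,2,3,4,5,6,7,8]=6  [1,2,4,5,6,7,8,9]=24  [2,3,4,5,6,7,8,9]=24
  first=0(u) contributes 54
  first=1(c) contributes 36
  first=9(e) contributes 10
|[w]| = 100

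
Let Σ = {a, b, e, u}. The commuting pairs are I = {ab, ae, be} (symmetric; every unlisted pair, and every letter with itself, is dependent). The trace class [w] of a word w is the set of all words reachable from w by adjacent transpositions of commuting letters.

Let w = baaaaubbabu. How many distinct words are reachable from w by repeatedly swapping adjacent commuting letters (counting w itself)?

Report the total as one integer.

drop 0:b onto floor
drop 1:a onto floor
drop 2:a onto {1:a}
drop 3:a onto {2:a}
drop 4:a onto {3:a}
drop 5:u onto {0:b, 4:a}
drop 6:b onto {5:u}
drop 7:b onto {6:b}
drop 8:a onto {5:u}
drop 9:b onto {7:b}
drop 10:u onto {8:a, 9:b}
ground layer = {0:b, 1:a}
drop-orders for the pieces not yet dropped (sum over which currently-grounded one goes next):
  1 to go: {10} 1
  2 to go: {8,10} 1  {9,10} 1
  3 to go: {7,9,10} 1  {8,9,10} 2
  4 to go: {6,7,9,10} 1  {7,8,9,10} 3
  5 to go: {6,7,8,9,10} 4
  6 to go: {5,6,7,8,9,10} 4
  7 to go: {0,5,6,7,8,9,10} 4  {4,5,6,7,8,9,10} 4
  8 to go: {0,4,5,6,7,8,9,10} 8  {3,4,5,6,7,8,9,10} 4
  9 to go: {0,3,4,5,6,7,8,9,10} 12  {2,3,4,5,6,7,8,9,10} 4
  if 0:b drops first: 4 orders
  if 1:a drops first: 16 orders
heap linearizations: 20

20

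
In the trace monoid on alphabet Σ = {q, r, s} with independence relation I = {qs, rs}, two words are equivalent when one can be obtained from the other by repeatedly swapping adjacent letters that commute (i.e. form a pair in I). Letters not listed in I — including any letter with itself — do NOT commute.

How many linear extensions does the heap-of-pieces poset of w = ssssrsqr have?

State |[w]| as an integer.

56

0(s) covers ∅
1(s) covers 0:s
2(s) covers 1:s
3(s) covers 2:s
4(r) covers ∅
5(s) covers 3:s
6(q) covers 4:r
7(r) covers 6:q
floor of heap: 0:s, 4:r
completions by unplaced set U, small U first (add the entries for U minus each lowest piece of U):
  |U|=1: {5}:1  {7}:1
  |U|=2: {3,5}:1  {5,7}:2  {6,7}:1
  |U|=3: {2,3,5}:1  {3,5,7}:3  {4,6,7}:1  {5,6,7}:3
  |U|=4: {1,2,3,5}:1  {2,3,5,7}:4  {3,5,6,7}:6  {4,5,6,7}:4
  |U|=5: {0,1,2,3,5}:1  {1,2,3,5,7}:5  {2,3,5,6,7}:10  {3,4,5,6,7}:10
  |U|=6: {0,1,2,3,5,7}:6  {1,2,3,5,6,7}:15  {2,3,4,5,6,7}:20
  start at 0(s): 35
  start at 4(r): 21
sum over floor = 56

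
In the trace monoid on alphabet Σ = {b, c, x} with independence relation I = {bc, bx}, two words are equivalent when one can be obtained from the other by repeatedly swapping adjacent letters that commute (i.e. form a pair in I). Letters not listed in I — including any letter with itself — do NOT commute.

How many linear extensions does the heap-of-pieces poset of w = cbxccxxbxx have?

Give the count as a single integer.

45

#0=c has no predecessor
#1=b has no predecessor
#2=x depends on [0:c]
#3=c depends on [2:x]
#4=c depends on [3:c]
#5=x depends on [4:c]
#6=x depends on [5:x]
#7=b depends on [1:b]
#8=x depends on [6:x]
#9=x depends on [8:x]
sources: [0:c, 1:b]
N(rest) = Σ N(rest − s) over sources s of rest; N(one piece) = 1:
  size 1 → [7]=1  [9]=1
  size 2 → [1,7]=1  [7,9]=2  [8,9]=1
  size 3 → [1,7,9]=3  [6,8,9]=1  [7,8,9]=3
  size 4 → [1,7,8,9]=6  [5,6,8,9]=1  [6,7,8,9]=4
  size 5 → [1,6,7,8,9]=10  [4,5,6,8,9]=1  [5,6,7,8,9]=5
  size 6 → [1,5,6,7,8,9]=15  [3,4,5,6,8,9]=1  [4,5,6,7,8,9]=6
  size 7 → [1,4,5,6,7,8,9]=21  [2,3,4,5,6,8,9]=1  [3,4,5,6,7,8,9]=7
  size 8 → [0,2,3,4,5,6,8,9]=1  [1,3,4,5,6,7,8,9]=28  [2,3,4,5,6,7,8,9]=8
  first=0(c) contributes 36
  first=1(b) contributes 9
|[w]| = 45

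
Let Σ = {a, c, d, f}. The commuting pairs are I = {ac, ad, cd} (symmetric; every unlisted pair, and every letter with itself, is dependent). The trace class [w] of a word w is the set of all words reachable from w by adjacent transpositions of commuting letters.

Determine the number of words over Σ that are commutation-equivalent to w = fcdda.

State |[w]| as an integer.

drop 0:f onto floor
drop 1:c onto {0:f}
drop 2:d onto {0:f}
drop 3:d onto {2:d}
drop 4:a onto {0:f}
ground layer = {0:f}
drop-orders for the pieces not yet dropped (sum over which currently-grounded one goes next):
  1 to go: {1} 1  {3} 1  {4} 1
  2 to go: {1,3} 2  {1,4} 2  {2,3} 1  {3,4} 2
  3 to go: {1,2,3} 3  {1,3,4} 6  {2,3,4} 3
  if 0:f drops first: 12 orders

12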